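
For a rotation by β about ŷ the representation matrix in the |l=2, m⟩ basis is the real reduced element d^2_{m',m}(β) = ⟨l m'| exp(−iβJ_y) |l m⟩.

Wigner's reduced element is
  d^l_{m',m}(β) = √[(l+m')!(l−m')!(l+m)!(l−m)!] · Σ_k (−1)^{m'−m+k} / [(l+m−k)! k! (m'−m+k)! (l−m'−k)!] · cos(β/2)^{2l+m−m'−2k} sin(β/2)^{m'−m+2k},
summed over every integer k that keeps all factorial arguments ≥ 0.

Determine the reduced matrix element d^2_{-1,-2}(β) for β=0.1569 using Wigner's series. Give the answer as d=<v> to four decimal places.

d^2_{-1,-2}(β=0.1569) via Wigner's sum:
c=cos(0.1569/2)=0.996924, s=sin(0.1569/2)=0.078370; N=√[1·6·1·24]=12.000000
k∈{0} keeps every argument non-negative
  k=0: (−1)^1·12.0000/(6)·0.9969^3·0.0784^1 = -0.155297
d^2_{-1,-2}(0.1569) = -0.155297

d=-0.1553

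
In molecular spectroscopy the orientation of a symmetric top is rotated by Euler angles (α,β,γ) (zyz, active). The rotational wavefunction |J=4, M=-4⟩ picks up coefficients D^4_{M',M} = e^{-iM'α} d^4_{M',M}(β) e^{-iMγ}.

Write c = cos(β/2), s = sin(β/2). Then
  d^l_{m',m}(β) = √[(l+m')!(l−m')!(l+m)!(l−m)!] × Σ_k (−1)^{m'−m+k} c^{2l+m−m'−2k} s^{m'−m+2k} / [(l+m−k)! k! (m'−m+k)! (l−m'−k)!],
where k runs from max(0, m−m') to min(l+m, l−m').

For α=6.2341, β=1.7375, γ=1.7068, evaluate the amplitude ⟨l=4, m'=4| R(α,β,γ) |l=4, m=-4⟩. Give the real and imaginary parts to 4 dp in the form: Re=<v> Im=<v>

Re=0.0853 Im=0.0779

Split into d^4_{4,-4}(β=1.7375) × two z-phases.
With c≡cos(β/2)=0.645781 and s≡sin(β/2)=0.763522, N=[40320·1·1·40320]^{1/2}=40320.000000
k: max(0,(-4)−(4))=0 … min(4+(-4),4−(4))=0
  k=0: (−1)^8·40320.0000/(40320)·0.6458^0·0.7635^8 = +0.115498
d^4_{4,-4}(1.7375) = +0.115498
D = (+0.980787+0.195082i)·(+0.115498)·(+0.855638+0.517575i) = +0.085264+0.077909i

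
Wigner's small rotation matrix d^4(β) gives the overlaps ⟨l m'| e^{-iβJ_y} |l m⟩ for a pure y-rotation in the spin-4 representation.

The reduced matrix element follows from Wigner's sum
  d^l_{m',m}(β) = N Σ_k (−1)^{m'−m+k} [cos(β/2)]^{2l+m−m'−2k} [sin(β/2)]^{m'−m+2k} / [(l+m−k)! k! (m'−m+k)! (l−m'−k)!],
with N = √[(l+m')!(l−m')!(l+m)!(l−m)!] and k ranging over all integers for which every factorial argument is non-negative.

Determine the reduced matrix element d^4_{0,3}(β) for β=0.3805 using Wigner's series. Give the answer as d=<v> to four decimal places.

d=0.0703

d^4_{0,3}(β=0.3805) via Wigner's sum:
With c≡cos(β/2)=0.981957 and s≡sin(β/2)=0.189104, N=[24·24·5040·1]^{1/2}=1703.830978
Admissible k: 3..4 (factorial args all ≥0)
  k=3: (−1)^0·1703.8310/(144)·0.9820^5·0.1891^3 = +0.073052
  k=4: (−1)^1·1703.8310/(144)·0.9820^3·0.1891^5 = -0.002709
d^4_{0,3}(0.3805) = +0.073052 -0.002709 = +0.070343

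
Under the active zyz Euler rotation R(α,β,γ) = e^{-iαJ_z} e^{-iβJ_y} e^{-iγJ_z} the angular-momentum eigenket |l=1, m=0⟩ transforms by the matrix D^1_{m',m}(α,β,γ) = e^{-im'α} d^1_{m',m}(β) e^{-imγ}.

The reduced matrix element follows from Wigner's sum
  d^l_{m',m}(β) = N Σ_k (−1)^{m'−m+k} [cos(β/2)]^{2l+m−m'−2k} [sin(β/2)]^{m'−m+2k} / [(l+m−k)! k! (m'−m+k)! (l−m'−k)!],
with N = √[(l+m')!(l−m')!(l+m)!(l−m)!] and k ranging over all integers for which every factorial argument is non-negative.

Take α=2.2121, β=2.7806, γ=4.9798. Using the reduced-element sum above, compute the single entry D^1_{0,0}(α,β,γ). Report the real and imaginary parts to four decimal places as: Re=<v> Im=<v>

Re=-0.9355 Im=0.0000

First d^1_{0,0}(β=2.7806), then the phase factors e^{-i(0)α} and e^{-i(0)γ}:
c=cos(2.7806/2)=0.179518, s=sin(2.7806/2)=0.983755; N=√[1·1·1·1]=1.000000
The bounds max(0,m−m')=0 and min(l+m,l−m')=1 give 2 terms
  k=0: (−1)^0·1.0000/(1)·0.1795^2·0.9838^0 = +0.032227
  k=1: (−1)^1·1.0000/(1)·0.1795^0·0.9838^2 = -0.967773
d^1_{0,0}(2.7806) = +0.032227 -0.967773 = -0.935547
D = (+1.000000+0.000000i)·(-0.935547)·(+1.000000+0.000000i) = -0.935547+0.000000i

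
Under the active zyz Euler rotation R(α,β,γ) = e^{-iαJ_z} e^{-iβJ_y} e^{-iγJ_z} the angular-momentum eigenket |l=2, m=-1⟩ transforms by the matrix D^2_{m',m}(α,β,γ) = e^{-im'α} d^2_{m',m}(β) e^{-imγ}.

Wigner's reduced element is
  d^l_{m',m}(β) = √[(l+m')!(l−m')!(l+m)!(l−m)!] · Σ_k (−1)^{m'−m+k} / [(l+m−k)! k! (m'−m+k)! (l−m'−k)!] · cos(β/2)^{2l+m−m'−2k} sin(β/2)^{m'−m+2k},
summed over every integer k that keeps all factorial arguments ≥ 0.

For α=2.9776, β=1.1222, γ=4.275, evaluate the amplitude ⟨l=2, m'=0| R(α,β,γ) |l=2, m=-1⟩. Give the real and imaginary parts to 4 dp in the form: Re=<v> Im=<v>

Split into d^2_{0,-1}(β=1.1222) × two z-phases.
With c≡cos(β/2)=0.846670 and s≡sin(β/2)=0.532118, N=[2·2·1·6]^{1/2}=4.898979
k: max(0,(-1)−(0))=0 … min(2+(-1),2−(0))=1
  k=0: (−1)^1·4.8990/(2)·0.8467^3·0.5321^1 = -0.791091
  k=1: (−1)^2·4.8990/(2)·0.8467^1·0.5321^3 = +0.312474
d^2_{0,-1}(1.1222) = -0.791091 +0.312474 = -0.478617
D = (+1.000000+0.000000i)·(-0.478617)·(-0.423576-0.905861i) = +0.202731+0.433561i

Re=0.2027 Im=0.4336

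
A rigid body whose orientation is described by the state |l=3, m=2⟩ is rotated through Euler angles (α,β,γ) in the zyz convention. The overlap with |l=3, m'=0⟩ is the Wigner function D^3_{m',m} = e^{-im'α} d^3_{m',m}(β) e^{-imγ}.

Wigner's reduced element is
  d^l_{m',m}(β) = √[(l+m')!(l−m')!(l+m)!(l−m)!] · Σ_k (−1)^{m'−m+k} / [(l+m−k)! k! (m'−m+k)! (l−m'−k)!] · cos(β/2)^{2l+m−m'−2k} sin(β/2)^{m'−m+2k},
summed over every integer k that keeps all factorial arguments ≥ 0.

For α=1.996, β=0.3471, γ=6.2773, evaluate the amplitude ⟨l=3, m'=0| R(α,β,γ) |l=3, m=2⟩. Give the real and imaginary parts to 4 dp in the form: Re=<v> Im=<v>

First d^3_{0,2}(β=0.3471), then the phase factors e^{-i(0)α} and e^{-i(2)γ}:
c=cos(0.3471/2)=0.984978, s=sin(0.3471/2)=0.172680; N=√[6·6·120·1]=65.726707
k: max(0,(2)−(0))=2 … min(3+(2),3−(0))=3
  k=2: (−1)^0·65.7267/(12)·0.9850^4·0.1727^2 = +0.153727
  k=3: (−1)^1·65.7267/(12)·0.9850^2·0.1727^4 = -0.004725
d^3_{0,2}(0.3471) = +0.153727 -0.004725 = +0.149003
Attach z-rotation phases: D = e^{-i(0)(1.996)}·(+0.149003)·e^{-i(2)(6.2773)} = +0.148992+0.001754i

Re=0.1490 Im=0.0018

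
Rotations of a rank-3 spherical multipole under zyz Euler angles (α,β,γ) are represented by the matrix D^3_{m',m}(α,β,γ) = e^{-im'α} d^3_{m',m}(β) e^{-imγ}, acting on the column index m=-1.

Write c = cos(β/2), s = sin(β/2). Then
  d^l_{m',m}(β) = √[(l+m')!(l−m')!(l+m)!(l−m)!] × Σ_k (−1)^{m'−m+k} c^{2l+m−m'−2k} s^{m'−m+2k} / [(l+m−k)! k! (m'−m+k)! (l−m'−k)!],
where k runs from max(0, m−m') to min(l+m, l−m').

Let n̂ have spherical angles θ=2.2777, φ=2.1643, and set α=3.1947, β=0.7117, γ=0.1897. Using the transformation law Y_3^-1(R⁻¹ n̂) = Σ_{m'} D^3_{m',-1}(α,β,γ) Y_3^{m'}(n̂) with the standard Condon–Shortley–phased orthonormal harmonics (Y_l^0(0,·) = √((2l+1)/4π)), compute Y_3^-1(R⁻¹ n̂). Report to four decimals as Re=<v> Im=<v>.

Need the full column D^3_{m',-1} for m'=−3..3 at α=3.1947, β=0.7117, γ=0.1897.
cos(β/2)=0.937351, sin(β/2)=0.348387
d^3_{-3,-1}: single k=2 term ⇒ +0.362893;  D = -0.341013-0.124102i
d^3_{-2,-1}: k∈[1..2] ⇒ +0.797210 -0.220254 = +0.576956;  D = +0.551880+0.168249i
d^3_{-1,-1}: k∈[0..2] ⇒ +0.678286 -0.749588 +0.077661 = +0.006358;  D = -0.006172-0.001529i
d^3_{0,-1}: k∈[0..2] ⇒ -0.873300 +0.361914 -0.016665 = -0.528051;  D = -0.518578-0.099572i
d^3_{1,-1}: k∈[0..2] ⇒ +0.562191 -0.103548 +0.001788 = +0.460431;  D = -0.456142-0.062696i
d^3_{2,-1}: k∈[0..1] ⇒ -0.220254 +0.015213 = -0.205041;  D = -0.204327-0.017098i
d^3_{3,-1}: single k=0 term ⇒ +0.050130;  D = -0.050107-0.001523i
Y_3^{m'}(θ=2.2777,φ=2.1643) and Σ D·Y over m':
  (-0.3410-0.1241i)·(+0.1794-0.0382i)  (+0.5519+0.1682i)·(+0.1437-0.3559i)  (-0.0062-0.0015i)·(-0.1524-0.2259i)  (-0.5186-0.0996i)·(+0.2159+0.0000i)  (-0.4561-0.0627i)·(+0.1524-0.2259i)  (-0.2043-0.0171i)·(+0.1437+0.3559i)  (-0.0501-0.0015i)·(-0.1794-0.0382i)
Y_3^-1(R⁻¹ n̂) = -0.136162-0.180798i

Re=-0.1362 Im=-0.1808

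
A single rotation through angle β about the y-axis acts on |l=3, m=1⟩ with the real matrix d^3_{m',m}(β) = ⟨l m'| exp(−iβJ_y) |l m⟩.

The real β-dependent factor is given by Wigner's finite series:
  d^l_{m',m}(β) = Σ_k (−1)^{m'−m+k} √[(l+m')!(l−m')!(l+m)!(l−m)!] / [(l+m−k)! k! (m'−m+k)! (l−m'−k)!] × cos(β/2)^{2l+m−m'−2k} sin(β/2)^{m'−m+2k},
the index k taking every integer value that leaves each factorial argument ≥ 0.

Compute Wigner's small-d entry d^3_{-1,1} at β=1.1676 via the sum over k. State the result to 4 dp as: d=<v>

d^3_{-1,1}(β=1.1676) via Wigner's sum:
Half-angle: c=0.834374, s=0.551199. N=√(2·24·24·2)=48.000000
k: max(0,(1)−(-1))=2 … min(3+(1),3−(-1))=4
  k=2: (−1)^0·48.0000/(8)·0.8344^4·0.5512^2 = +0.883508
  k=3: (−1)^1·48.0000/(6)·0.8344^2·0.5512^4 = -0.514096
  k=4: (−1)^2·48.0000/(48)·0.8344^0·0.5512^6 = +0.028045
d^3_{-1,1}(1.1676) = +0.883508 -0.514096 +0.028045 = +0.397457

d=0.3975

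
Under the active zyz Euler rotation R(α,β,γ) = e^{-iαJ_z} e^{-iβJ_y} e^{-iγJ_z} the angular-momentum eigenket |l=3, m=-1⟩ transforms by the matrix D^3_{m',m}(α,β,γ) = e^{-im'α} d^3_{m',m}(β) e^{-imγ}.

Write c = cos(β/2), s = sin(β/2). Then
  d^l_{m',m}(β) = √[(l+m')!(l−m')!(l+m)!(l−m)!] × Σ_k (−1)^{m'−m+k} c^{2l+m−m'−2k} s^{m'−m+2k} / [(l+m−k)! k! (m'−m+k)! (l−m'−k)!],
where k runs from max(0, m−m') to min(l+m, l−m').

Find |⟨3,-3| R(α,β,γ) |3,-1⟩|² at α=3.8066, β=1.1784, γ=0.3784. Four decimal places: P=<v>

P=0.3265

Split into d^3_{-3,-1}(β=1.1784) × two z-phases.
c=cos(1.1784/2)=0.831386, s=sin(1.1784/2)=0.555696; N=√[1·720·2·24]=185.903201
k∈{2} keeps every argument non-negative
  k=2: (−1)^0·185.9032/(48)·0.8314^4·0.5557^2 = +0.571387
d^3_{-3,-1}(1.1784) = +0.571387
|D^3_{-3,-1}|² = |d^3_{-3,-1}(β)|² = (+0.571387)² = 0.326483 (the z-rotation phases have unit modulus)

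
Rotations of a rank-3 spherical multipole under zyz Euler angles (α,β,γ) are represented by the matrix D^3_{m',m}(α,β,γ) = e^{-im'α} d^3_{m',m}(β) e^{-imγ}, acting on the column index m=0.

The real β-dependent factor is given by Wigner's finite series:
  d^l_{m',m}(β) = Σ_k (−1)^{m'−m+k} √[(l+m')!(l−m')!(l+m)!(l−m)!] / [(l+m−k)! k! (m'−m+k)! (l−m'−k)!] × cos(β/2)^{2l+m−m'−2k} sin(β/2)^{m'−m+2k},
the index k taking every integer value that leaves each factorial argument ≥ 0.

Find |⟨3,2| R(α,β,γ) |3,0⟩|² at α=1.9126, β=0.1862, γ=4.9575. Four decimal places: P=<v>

Split into d^3_{2,0}(β=0.1862) × two z-phases.
c=cos(0.1862/2)=0.995669, s=sin(0.1862/2)=0.092966; N=√[120·1·6·6]=65.726707
k: max(0,(0)−(2))=0 … min(3+(0),3−(2))=1
  k=0: (−1)^2·65.7267/(12)·0.9957^4·0.0930^2 = +0.046523
  k=1: (−1)^3·65.7267/(12)·0.9957^2·0.0930^4 = -0.000406
d^3_{2,0}(0.1862) = +0.046523 -0.000406 = +0.046117
|D^3_{2,0}|² = |d^3_{2,0}(β)|² = (+0.046117)² = 0.002127 (the z-rotation phases have unit modulus)

P=0.0021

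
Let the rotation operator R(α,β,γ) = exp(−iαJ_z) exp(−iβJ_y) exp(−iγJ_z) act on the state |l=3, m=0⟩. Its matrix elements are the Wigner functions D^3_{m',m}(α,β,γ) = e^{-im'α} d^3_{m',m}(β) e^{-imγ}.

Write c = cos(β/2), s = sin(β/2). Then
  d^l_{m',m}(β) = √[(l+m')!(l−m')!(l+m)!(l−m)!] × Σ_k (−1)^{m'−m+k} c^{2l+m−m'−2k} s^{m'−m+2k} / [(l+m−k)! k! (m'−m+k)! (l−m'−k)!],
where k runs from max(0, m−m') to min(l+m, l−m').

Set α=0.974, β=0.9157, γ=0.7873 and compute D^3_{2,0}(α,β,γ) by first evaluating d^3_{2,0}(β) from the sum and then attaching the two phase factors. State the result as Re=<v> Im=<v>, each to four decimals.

D^3_{2,0}(0.974,0.9157,0.7873) = e^{-i·2·0.974}·d^3_{2,0}(0.9157)·e^{-i·0·0.7873}. Compute d first:
Half-angle: c=0.897005, s=0.442021. N=√(120·1·6·6)=65.726707
The bounds max(0,m−m')=0 and min(l+m,l−m')=1 give 2 terms
  k=0: (−1)^2·65.7267/(12)·0.8970^4·0.4420^2 = +0.692827
  k=1: (−1)^3·65.7267/(12)·0.8970^2·0.4420^4 = -0.168236
d^3_{2,0}(0.9157) = +0.692827 -0.168236 = +0.524591
D = (-0.368322-0.929698i)·(+0.524591)·(+1.000000+0.000000i) = -0.193218-0.487711i

Re=-0.1932 Im=-0.4877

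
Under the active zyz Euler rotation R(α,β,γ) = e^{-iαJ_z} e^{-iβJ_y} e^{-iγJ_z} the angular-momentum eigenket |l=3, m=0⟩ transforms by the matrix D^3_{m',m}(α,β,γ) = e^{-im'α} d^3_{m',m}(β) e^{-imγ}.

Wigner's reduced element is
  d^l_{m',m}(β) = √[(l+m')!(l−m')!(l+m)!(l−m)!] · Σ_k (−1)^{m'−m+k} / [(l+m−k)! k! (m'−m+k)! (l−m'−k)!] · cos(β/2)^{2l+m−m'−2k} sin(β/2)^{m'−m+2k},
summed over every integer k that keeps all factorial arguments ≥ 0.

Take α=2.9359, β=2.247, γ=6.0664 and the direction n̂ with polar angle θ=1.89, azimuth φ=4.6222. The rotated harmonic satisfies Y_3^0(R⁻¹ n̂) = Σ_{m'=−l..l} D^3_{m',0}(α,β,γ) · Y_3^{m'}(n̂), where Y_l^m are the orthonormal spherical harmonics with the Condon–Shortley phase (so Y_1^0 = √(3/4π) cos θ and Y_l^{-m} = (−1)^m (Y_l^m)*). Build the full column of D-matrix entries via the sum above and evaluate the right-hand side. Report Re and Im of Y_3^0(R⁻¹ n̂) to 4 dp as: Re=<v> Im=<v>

Need the full column D^3_{m',0} for m'=−3..3 at α=2.9359, β=2.247, γ=6.0664.
cos(β/2)=0.432529, sin(β/2)=0.901620
d^3_{-3,0}: single k=3 term ⇒ +0.265236;  D = -0.216319+0.153480i
d^3_{-2,0}: k∈[2..3] ⇒ +0.155837 -0.677151 = -0.521314;  D = -0.477820+0.208463i
d^3_{-1,0}: k∈[1..3] ⇒ +0.047282 -0.616353 +0.892737 = +0.323666;  D = -0.316843+0.066107i
d^3_{0,0}: k∈[0..3] ⇒ +0.006548 -0.256066 +1.112673 -0.537206 = +0.325949;  D = +0.325949+0.000000i
d^3_{1,0}: k∈[0..2] ⇒ -0.047282 +0.616353 -0.892737 = -0.323666;  D = +0.316843+0.066107i
d^3_{2,0}: k∈[0..1] ⇒ +0.155837 -0.677151 = -0.521314;  D = -0.477820-0.208463i
d^3_{3,0}: single k=0 term ⇒ -0.265236;  D = +0.216319+0.153480i
Y_3^{m'}(θ=1.89,φ=4.6222) and Σ D·Y over m':
  (-0.2163+0.1535i)·(+0.0955-0.3441i)  (-0.4778+0.2085i)·(+0.2844+0.0519i)  (-0.3168+0.0661i)·(+0.0140-0.1551i)  (+0.3259+0.0000i)·(+0.2937+0.0000i)  (+0.3168+0.0661i)·(-0.0140-0.1551i)  (-0.4778-0.2085i)·(+0.2844-0.0519i)  (+0.2163+0.1535i)·(-0.0955-0.3441i)
Y_3^0(R⁻¹ n̂) = -0.121766-0.000000i

Re=-0.1218 Im=0.0000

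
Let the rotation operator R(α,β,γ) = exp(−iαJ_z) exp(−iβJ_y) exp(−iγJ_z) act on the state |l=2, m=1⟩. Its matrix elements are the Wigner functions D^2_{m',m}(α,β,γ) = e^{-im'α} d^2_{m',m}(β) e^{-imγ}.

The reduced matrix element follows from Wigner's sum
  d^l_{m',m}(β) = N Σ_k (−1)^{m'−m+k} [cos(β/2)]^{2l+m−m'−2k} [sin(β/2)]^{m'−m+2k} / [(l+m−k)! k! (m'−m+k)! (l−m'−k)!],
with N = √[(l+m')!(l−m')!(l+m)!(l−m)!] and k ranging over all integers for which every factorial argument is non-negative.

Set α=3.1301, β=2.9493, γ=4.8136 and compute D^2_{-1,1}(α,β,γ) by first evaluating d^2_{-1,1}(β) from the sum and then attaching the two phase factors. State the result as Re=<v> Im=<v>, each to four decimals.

Split into d^2_{-1,1}(β=2.9493) × two z-phases.
With c≡cos(β/2)=0.095998 and s≡sin(β/2)=0.995382, N=[1·6·6·1]^{1/2}=6.000000
Admissible k: 2..3 (factorial args all ≥0)
  k=2: (−1)^0·6.0000/(2)·0.0960^2·0.9954^2 = +0.027392
  k=3: (−1)^1·6.0000/(6)·0.0960^0·0.9954^4 = -0.981654
d^2_{-1,1}(2.9493) = +0.027392 -0.981654 = -0.954261
D = (-0.999934+0.011492i)·(-0.954261)·(+0.101038+0.994883i) = +0.107321+0.948207i

Re=0.1073 Im=0.9482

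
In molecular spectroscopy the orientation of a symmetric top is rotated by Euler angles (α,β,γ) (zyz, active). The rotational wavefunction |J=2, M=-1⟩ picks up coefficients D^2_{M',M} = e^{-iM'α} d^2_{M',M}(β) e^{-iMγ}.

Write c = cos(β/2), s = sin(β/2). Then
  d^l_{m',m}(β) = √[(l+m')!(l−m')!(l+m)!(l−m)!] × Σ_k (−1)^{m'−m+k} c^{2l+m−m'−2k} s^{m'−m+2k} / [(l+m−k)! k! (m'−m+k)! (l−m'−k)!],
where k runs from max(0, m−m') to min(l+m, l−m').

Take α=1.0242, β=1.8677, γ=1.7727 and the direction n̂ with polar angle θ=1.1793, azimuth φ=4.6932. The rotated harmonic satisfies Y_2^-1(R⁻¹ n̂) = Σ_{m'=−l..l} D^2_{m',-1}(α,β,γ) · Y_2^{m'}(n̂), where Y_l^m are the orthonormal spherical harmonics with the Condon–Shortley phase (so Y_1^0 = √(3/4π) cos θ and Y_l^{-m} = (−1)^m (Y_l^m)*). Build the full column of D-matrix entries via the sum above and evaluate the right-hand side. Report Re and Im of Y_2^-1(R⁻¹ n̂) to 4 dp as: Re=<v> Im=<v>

Need the full column D^2_{m',-1} for m'=−2..2 at α=1.0242, β=1.8677, γ=1.7727.
cos(β/2)=0.594743, sin(β/2)=0.803916
d^2_{-2,-1}: single k=1 term ⇒ +0.338243;  D = -0.263114-0.212555i
d^2_{-1,-1}: k∈[0..1] ⇒ +0.125118 -0.685806 = -0.560689;  D = +0.527709-0.189461i
d^2_{0,-1}: k∈[0..1] ⇒ -0.414262 +0.756897 = +0.342635;  D = -0.068710+0.335675i
d^2_{1,-1}: k∈[0..1] ⇒ +0.685806 -0.417678 = +0.268128;  D = +0.196460+0.182472i
d^2_{2,-1}: single k=0 term ⇒ -0.618004;  D = -0.594665+0.168233i
Y_2^{m'}(θ=1.1793,φ=4.6932) and Σ D·Y over m':
  (-0.2631-0.2126i)·(-0.3298-0.0127i)  (+0.5277-0.1895i)·(-0.0052+0.2724i)  (-0.0687+0.3357i)·(-0.1776+0.0000i)  (+0.1965+0.1825i)·(+0.0052+0.2724i)  (-0.5947+0.1682i)·(-0.3298+0.0127i)
Y_2^-1(R⁻¹ n̂) = +0.290443+0.150021i

Re=0.2904 Im=0.1500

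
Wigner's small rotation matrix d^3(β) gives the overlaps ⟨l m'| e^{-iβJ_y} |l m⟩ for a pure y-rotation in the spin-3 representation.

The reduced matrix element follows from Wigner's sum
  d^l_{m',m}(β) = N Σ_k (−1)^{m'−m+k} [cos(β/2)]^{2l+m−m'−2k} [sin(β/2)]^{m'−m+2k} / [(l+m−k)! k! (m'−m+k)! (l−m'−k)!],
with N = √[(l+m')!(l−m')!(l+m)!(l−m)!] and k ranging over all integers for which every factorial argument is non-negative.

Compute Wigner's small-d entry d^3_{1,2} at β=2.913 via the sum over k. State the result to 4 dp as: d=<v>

d=-0.0091

d^3_{1,2}(β=2.913) via Wigner's sum:
c=cos(2.913/2)=0.114048, s=sin(2.913/2)=0.993475; N=√[24·2·120·1]=75.894664
k: max(0,(2)−(1))=1 … min(3+(2),3−(1))=2
  k=1: (−1)^0·75.8947/(24)·0.1140^5·0.9935^1 = +0.000061
  k=2: (−1)^1·75.8947/(12)·0.1140^3·0.9935^3 = -0.009199
d^3_{1,2}(2.913) = +0.000061 -0.009199 = -0.009139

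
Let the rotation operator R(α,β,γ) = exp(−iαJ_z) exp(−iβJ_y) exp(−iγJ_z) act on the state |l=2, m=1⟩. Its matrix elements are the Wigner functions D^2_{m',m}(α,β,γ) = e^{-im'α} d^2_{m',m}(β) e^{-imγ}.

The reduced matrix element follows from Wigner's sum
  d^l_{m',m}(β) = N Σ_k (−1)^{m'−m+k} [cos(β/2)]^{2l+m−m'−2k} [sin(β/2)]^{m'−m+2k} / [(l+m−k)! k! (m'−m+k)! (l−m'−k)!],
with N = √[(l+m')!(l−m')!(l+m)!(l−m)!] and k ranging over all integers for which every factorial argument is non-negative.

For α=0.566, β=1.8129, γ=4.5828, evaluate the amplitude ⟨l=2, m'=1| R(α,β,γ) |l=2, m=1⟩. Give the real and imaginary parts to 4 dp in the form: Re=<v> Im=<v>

Re=-0.2377 Im=-0.5097

Split into d^2_{1,1}(β=1.8129) × two z-phases.
c=cos(1.8129/2)=0.616545, s=sin(1.8129/2)=0.787320; N=√[6·1·6·1]=6.000000
The bounds max(0,m−m')=0 and min(l+m,l−m')=1 give 2 terms
  k=0: (−1)^0·6.0000/(6)·0.6165^4·0.7873^0 = +0.144497
  k=1: (−1)^1·6.0000/(2)·0.6165^2·0.7873^2 = -0.706892
d^2_{1,1}(1.8129) = +0.144497 -0.706892 = -0.562395
Phases: e^{-i·(1)·0.566}=+0.844053-0.536260i, e^{-i·(1)·4.5828}=-0.129227+0.991615i ⇒ D=-0.237718-0.509684i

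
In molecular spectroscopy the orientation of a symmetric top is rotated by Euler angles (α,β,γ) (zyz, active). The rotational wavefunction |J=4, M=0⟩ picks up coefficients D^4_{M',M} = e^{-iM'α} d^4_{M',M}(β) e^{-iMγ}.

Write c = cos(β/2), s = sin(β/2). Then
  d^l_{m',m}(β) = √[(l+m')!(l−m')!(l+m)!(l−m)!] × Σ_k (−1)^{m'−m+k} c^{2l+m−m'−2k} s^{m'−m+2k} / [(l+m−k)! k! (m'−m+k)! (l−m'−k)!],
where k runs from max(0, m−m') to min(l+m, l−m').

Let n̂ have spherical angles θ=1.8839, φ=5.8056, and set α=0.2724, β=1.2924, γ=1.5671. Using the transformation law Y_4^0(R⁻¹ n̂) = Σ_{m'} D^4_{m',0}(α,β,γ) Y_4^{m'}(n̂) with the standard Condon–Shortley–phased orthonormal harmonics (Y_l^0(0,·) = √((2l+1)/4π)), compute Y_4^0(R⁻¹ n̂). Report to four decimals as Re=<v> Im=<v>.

Re=-0.3348 Im=0.0000

Need the full column D^4_{m',0} for m'=−4..4 at α=0.2724, β=1.2924, γ=1.5671.
cos(β/2)=0.798378, sin(β/2)=0.602157
d^4_{-4,0}: single k=4 term ⇒ +0.446911;  D = +0.206848+0.396161i
d^4_{-3,0}: k∈[3..4] ⇒ +0.837983 -0.476692 = +0.361291;  D = +0.247219+0.263465i
d^4_{-2,0}: k∈[2..4] ⇒ +0.890823 -1.351333 +0.288268 = -0.172243;  D = -0.147307-0.089264i
d^4_{-1,0}: k∈[1..4] ⇒ +0.556780 -1.900367 +1.081036 -0.102492 = -0.365044;  D = -0.351584-0.098213i
d^4_{0,0}: k∈[0..4] ⇒ +0.165070 -1.502415 +1.922981 -0.486178 +0.017285 = +0.116743;  D = +0.116743+0.000000i
d^4_{1,0}: k∈[0..3] ⇒ -0.556780 +1.900367 -1.081036 +0.102492 = +0.365044;  D = +0.351584-0.098213i
d^4_{2,0}: k∈[0..2] ⇒ +0.890823 -1.351333 +0.288268 = -0.172243;  D = -0.147307+0.089264i
d^4_{3,0}: k∈[0..1] ⇒ -0.837983 +0.476692 = -0.361291;  D = -0.247219+0.263465i
d^4_{4,0}: single k=0 term ⇒ +0.446911;  D = +0.206848-0.396161i
Y_4^{m'}(θ=1.8839,φ=5.8056) and Σ D·Y over m':
  (+0.2068+0.3962i)·(-0.1207+0.3418i)  (+0.2472+0.2635i)·(-0.0457-0.3288i)  (-0.1473-0.0893i)·(-0.0587-0.0830i)  (-0.3516-0.0982i)·(+0.2876+0.1488i)  (+0.1167+0.0000i)·(+0.0496+0.0000i)  (+0.3516-0.0982i)·(-0.2876+0.1488i)  (-0.1473+0.0893i)·(-0.0587+0.0830i)  (-0.2472+0.2635i)·(+0.0457-0.3288i)  (+0.2068-0.3962i)·(-0.1207-0.3418i)
Y_4^0(R⁻¹ n̂) = -0.334846+0.000000i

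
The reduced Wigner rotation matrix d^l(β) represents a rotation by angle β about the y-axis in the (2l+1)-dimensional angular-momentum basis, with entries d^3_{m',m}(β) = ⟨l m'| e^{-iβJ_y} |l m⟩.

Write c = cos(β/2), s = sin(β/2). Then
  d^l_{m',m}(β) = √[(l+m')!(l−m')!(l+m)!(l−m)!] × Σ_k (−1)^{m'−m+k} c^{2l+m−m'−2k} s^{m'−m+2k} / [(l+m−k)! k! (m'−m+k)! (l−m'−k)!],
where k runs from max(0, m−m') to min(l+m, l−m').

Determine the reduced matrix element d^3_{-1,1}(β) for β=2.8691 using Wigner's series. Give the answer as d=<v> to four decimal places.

d=0.8055

d^3_{-1,1}(β=2.8691) via Wigner's sum:
c=cos(2.8691/2)=0.135825, s=sin(2.8691/2)=0.990733; N=√[2·24·24·2]=48.000000
k∈{2,3,4} keeps every argument non-negative
  k=2: (−1)^0·48.0000/(8)·0.1358^4·0.9907^2 = +0.002004
  k=3: (−1)^1·48.0000/(6)·0.1358^2·0.9907^4 = -0.142193
  k=4: (−1)^2·48.0000/(48)·0.1358^0·0.9907^6 = +0.945669
d^3_{-1,1}(2.8691) = +0.002004 -0.142193 +0.945669 = +0.805481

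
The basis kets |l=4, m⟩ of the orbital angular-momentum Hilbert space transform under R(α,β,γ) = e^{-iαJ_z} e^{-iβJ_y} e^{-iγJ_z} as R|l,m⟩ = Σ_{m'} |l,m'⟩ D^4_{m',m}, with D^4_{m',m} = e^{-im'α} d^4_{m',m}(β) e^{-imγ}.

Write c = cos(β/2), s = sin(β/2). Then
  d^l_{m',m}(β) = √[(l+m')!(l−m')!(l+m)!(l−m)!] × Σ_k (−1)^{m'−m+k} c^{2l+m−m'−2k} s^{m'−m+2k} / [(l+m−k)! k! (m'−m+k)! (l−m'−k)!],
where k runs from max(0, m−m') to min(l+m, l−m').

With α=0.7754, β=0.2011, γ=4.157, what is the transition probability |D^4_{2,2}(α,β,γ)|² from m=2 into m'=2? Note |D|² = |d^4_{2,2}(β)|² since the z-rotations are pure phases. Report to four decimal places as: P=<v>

P=0.7132

First d^4_{2,2}(β=0.2011), then the phase factors e^{-i(2)α} and e^{-i(2)γ}:
With c≡cos(β/2)=0.994949 and s≡sin(β/2)=0.100381, N=[720·2·720·2]^{1/2}=1440.000000
Admissible k: 0..2 (factorial args all ≥0)
  k=0: (−1)^0·1440.0000/(1440)·0.9949^8·0.1004^0 = +0.960300
  k=1: (−1)^1·1440.0000/(120)·0.9949^6·0.1004^2 = -0.117297
  k=2: (−1)^2·1440.0000/(96)·0.9949^4·0.1004^4 = +0.001492
d^4_{2,2}(0.2011) = +0.960300 -0.117297 +0.001492 = +0.844496
|D^4_{2,2}|² = |d^4_{2,2}(β)|² = (+0.844496)² = 0.713173 (the z-rotation phases have unit modulus)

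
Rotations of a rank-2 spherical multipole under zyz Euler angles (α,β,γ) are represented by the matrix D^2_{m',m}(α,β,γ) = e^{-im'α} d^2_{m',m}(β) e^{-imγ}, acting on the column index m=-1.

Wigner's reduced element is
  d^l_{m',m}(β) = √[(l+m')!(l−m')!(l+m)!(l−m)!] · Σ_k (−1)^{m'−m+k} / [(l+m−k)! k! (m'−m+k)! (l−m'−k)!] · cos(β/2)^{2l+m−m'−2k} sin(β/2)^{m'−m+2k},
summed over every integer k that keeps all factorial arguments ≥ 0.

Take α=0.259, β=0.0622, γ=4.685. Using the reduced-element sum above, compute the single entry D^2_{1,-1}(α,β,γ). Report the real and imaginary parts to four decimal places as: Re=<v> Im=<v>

Split into d^2_{1,-1}(β=0.0622) × two z-phases.
c=cos(0.0622/2)=0.999516, s=sin(0.0622/2)=0.031095; N=√[6·1·1·6]=6.000000
k∈{0,1} keeps every argument non-negative
  k=0: (−1)^2·6.0000/(2)·0.9995^2·0.0311^2 = +0.002898
  k=1: (−1)^3·6.0000/(6)·0.9995^0·0.0311^4 = -0.000001
d^2_{1,-1}(0.0622) = +0.002898 -0.000001 = +0.002897
D = (+0.966647-0.256114i)·(+0.002897)·(-0.027386-0.999625i) = -0.000818-0.002779i

Re=-0.0008 Im=-0.0028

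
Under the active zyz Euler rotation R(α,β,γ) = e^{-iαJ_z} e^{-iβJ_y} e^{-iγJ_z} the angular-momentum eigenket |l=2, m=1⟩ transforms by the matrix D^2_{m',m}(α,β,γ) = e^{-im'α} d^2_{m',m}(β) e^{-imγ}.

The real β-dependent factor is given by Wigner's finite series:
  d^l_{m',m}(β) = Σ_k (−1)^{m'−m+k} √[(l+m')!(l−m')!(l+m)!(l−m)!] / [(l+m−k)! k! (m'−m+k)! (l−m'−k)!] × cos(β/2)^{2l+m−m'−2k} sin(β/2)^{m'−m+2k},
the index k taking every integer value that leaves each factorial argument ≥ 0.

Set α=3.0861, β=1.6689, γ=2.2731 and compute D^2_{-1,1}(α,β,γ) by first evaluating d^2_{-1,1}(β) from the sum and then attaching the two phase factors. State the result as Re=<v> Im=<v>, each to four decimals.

First d^2_{-1,1}(β=1.6689), then the phase factors e^{-i(-1)α} and e^{-i(1)γ}:
With c≡cos(β/2)=0.671585 and s≡sin(β/2)=0.740927, N=[1·6·6·1]^{1/2}=6.000000
k∈{2,3} keeps every argument non-negative
  k=2: (−1)^0·6.0000/(2)·0.6716^2·0.7409^2 = +0.742805
  k=3: (−1)^1·6.0000/(6)·0.6716^0·0.7409^4 = -0.301372
d^2_{-1,1}(1.6689) = +0.742805 -0.301372 = +0.441433
D = (-0.998461+0.055464i)·(+0.441433)·(-0.645978-0.763356i) = +0.303407+0.320636i

Re=0.3034 Im=0.3206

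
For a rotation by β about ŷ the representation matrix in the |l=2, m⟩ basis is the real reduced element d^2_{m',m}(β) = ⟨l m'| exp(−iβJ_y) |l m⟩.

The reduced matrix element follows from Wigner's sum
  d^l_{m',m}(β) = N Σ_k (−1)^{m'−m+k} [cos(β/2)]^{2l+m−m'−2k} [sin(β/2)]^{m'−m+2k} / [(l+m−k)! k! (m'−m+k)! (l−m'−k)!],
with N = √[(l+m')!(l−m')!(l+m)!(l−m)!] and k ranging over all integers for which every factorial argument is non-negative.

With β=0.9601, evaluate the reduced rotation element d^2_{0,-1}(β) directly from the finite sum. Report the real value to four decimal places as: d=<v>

d^2_{0,-1}(β=0.9601) via Wigner's sum:
Half-angle: c=0.886972, s=0.461824. N=√(2·2·1·6)=4.898979
The bounds max(0,m−m')=0 and min(l+m,l−m')=1 give 2 terms
  k=0: (−1)^1·4.8990/(2)·0.8870^3·0.4618^1 = -0.789371
  k=1: (−1)^2·4.8990/(2)·0.8870^1·0.4618^3 = +0.214000
d^2_{0,-1}(0.9601) = -0.789371 +0.214000 = -0.575371

d=-0.5754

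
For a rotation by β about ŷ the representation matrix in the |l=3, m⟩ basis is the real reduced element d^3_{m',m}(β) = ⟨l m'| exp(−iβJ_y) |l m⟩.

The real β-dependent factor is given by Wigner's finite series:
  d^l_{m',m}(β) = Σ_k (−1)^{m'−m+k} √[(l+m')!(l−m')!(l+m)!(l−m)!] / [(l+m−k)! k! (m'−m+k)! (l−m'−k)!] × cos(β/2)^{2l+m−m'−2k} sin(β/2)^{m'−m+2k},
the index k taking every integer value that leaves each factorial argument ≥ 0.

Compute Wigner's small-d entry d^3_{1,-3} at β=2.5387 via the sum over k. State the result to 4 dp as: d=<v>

d^3_{1,-3}(β=2.5387) via Wigner's sum:
Half-angle: c=0.296902, s=0.954908. N=√(24·2·1·720)=185.903201
k∈{0} keeps every argument non-negative
  k=0: (−1)^4·185.9032/(48)·0.2969^2·0.9549^4 = +0.283868
d^3_{1,-3}(2.5387) = +0.283868

d=0.2839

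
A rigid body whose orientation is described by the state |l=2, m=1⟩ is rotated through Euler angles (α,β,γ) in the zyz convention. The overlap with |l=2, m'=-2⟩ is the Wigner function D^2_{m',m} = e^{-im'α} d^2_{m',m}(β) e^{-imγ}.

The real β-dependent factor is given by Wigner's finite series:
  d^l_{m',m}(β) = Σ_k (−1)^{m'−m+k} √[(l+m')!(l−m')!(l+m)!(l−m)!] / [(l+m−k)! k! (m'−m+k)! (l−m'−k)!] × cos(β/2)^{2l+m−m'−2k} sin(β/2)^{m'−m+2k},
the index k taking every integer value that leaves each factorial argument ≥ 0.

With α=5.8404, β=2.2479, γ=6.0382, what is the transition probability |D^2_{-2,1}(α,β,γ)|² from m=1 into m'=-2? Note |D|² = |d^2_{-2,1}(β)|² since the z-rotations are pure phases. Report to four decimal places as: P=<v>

P=0.4018

First d^2_{-2,1}(β=2.2479), then the phase factors e^{-i(-2)α} and e^{-i(1)γ}:
Half-angle: c=0.432124, s=0.901814. N=√(1·24·6·1)=12.000000
Admissible k: 3..3 (factorial args all ≥0)
  k=3: (−1)^0·12.0000/(6)·0.4321^1·0.9018^3 = +0.633854
d^2_{-2,1}(2.2479) = +0.633854
|D^2_{-2,1}|² = |d^2_{-2,1}(β)|² = (+0.633854)² = 0.401771 (the z-rotation phases have unit modulus)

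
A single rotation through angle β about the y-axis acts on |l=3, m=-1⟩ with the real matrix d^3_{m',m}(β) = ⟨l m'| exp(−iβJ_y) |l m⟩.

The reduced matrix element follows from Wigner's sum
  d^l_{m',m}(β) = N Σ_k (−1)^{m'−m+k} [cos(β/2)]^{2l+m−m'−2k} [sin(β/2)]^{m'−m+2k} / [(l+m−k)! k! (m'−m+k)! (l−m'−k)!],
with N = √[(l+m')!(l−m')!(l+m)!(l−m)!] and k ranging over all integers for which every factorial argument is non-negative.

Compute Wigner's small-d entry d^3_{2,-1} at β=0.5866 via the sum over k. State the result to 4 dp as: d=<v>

d=-0.1280

d^3_{2,-1}(β=0.5866) via Wigner's sum:
Half-angle: c=0.957295, s=0.289113. N=√(120·1·2·24)=75.894664
The bounds max(0,m−m')=0 and min(l+m,l−m')=1 give 2 terms
  k=0: (−1)^3·75.8947/(12)·0.9573^3·0.2891^3 = -0.134082
  k=1: (−1)^4·75.8947/(24)·0.9573^1·0.2891^5 = +0.006115
d^3_{2,-1}(0.5866) = -0.134082 +0.006115 = -0.127967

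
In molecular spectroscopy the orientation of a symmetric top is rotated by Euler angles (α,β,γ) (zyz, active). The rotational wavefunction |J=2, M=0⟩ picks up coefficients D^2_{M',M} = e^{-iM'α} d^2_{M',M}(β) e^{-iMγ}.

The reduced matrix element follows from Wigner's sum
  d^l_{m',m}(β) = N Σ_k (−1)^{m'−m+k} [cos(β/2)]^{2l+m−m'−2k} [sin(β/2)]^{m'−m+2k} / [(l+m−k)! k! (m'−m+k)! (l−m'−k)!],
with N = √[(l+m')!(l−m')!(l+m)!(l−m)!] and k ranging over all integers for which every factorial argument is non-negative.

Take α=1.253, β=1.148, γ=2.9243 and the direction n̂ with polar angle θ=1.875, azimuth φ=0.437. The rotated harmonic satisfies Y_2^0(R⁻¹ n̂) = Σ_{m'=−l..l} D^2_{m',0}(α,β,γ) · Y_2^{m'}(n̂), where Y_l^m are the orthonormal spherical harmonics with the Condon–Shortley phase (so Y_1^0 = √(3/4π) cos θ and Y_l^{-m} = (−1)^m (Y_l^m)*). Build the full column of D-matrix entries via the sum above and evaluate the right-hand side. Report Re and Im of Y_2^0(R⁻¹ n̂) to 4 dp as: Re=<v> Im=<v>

Need the full column D^2_{m',0} for m'=−2..2 at α=1.253, β=1.148, γ=2.9243.
cos(β/2)=0.839736, sin(β/2)=0.542995
d^2_{-2,0}: single k=2 term ⇒ +0.509276;  D = -0.409824+0.302334i
d^2_{-1,0}: k∈[1..2] ⇒ +0.787589 -0.329311 = +0.458278;  D = +0.143200+0.435330i
d^2_{0,0}: k∈[0..2] ⇒ +0.497245 -0.831644 +0.086933 = -0.247466;  D = -0.247466+0.000000i
d^2_{1,0}: k∈[0..1] ⇒ -0.787589 +0.329311 = -0.458278;  D = -0.143200+0.435330i
d^2_{2,0}: single k=0 term ⇒ +0.509276;  D = -0.409824-0.302334i
Y_2^{m'}(θ=1.875,φ=0.437) and Σ D·Y over m':
  (-0.4098+0.3023i)·(+0.2257-0.2697i)  (+0.1432+0.4353i)·(-0.2000+0.0934i)  (-0.2475+0.0000i)·(-0.2305+0.0000i)  (-0.1432+0.4353i)·(+0.2000+0.0934i)  (-0.4098-0.3023i)·(+0.2257+0.2697i)
Y_2^0(R⁻¹ n̂) = -0.103507+0.000000i

Re=-0.1035 Im=0.0000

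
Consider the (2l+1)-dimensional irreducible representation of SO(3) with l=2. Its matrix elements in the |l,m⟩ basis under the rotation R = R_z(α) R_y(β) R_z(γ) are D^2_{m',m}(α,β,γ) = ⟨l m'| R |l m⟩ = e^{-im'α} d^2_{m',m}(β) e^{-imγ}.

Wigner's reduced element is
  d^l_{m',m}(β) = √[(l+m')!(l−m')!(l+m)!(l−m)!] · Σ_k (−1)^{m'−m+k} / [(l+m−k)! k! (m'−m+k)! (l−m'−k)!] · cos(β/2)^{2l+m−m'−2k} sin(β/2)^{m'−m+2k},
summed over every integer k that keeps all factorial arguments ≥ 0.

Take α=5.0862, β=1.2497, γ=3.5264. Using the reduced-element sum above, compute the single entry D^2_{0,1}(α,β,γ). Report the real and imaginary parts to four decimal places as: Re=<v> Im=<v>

Split into d^2_{0,1}(β=1.2497) × two z-phases.
With c≡cos(β/2)=0.811051 and s≡sin(β/2)=0.584976, N=[2·2·6·1]^{1/2}=4.898979
Admissible k: 1..2 (factorial args all ≥0)
  k=1: (−1)^0·4.8990/(2)·0.8111^3·0.5850^1 = +0.764465
  k=2: (−1)^1·4.8990/(2)·0.8111^1·0.5850^3 = -0.397683
d^2_{0,1}(1.2497) = +0.764465 -0.397683 = +0.366782
Attach z-rotation phases: D = e^{-i(0)(5.0862)}·(+0.366782)·e^{-i(1)(3.5264)} = -0.339960+0.137683i

Re=-0.3400 Im=0.1377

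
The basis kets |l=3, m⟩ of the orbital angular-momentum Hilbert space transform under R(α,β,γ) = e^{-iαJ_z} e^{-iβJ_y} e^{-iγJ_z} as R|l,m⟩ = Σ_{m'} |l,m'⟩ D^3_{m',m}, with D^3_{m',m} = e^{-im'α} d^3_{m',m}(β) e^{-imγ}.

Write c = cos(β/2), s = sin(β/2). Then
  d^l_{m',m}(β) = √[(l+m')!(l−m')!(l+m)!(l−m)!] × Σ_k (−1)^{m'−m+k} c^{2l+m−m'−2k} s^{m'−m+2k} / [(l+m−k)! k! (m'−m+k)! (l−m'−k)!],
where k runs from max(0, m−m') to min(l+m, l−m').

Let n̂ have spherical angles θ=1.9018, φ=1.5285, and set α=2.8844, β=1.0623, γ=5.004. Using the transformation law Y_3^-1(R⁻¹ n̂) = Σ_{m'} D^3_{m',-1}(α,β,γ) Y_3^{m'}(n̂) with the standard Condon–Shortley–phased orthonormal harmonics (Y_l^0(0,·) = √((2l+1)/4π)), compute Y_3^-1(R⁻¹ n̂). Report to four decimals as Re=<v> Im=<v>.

Re=-0.3210 Im=0.0324

Need the full column D^3_{m',-1} for m'=−3..3 at α=2.8844, β=1.0623, γ=5.004.
cos(β/2)=0.862225, sin(β/2)=0.506525
d^3_{-3,-1}: single k=2 term ⇒ +0.549200;  D = +0.253593+0.487146i
d^3_{-2,-1}: k∈[1..2] ⇒ +0.763316 -0.526860 = +0.236456;  D = -0.052242-0.230613i
d^3_{-1,-1}: k∈[0..2] ⇒ +0.410889 -1.134423 +0.293628 = -0.429906;  D = +0.014794-0.429652i
d^3_{0,-1}: k∈[0..2] ⇒ -0.836171 +0.865719 -0.099590 = -0.070042;  D = -0.020137+0.067085i
d^3_{1,-1}: k∈[0..2] ⇒ +0.850817 -0.391504 +0.016889 = +0.476203;  D = -0.248419+0.406272i
d^3_{2,-1}: k∈[0..1] ⇒ -0.526860 +0.090913 = -0.435947;  D = -0.314545+0.301847i
d^3_{3,-1}: single k=0 term ⇒ +0.189536;  D = -0.165637+0.092131i
Y_3^{m'}(θ=1.9018,φ=1.5285) and Σ D·Y over m':
  (+0.2536+0.4871i)·(-0.0447+0.3501i)  (-0.0522-0.2306i)·(+0.2960+0.0251i)  (+0.0148-0.4297i)·(-0.0061+0.1441i)  (-0.0201+0.0671i)·(+0.2998+0.0000i)  (-0.2484+0.4063i)·(+0.0061+0.1441i)  (-0.3145+0.3018i)·(+0.2960-0.0251i)  (-0.1656+0.0921i)·(+0.0447+0.3501i)
Y_3^-1(R⁻¹ n̂) = -0.320982+0.032361i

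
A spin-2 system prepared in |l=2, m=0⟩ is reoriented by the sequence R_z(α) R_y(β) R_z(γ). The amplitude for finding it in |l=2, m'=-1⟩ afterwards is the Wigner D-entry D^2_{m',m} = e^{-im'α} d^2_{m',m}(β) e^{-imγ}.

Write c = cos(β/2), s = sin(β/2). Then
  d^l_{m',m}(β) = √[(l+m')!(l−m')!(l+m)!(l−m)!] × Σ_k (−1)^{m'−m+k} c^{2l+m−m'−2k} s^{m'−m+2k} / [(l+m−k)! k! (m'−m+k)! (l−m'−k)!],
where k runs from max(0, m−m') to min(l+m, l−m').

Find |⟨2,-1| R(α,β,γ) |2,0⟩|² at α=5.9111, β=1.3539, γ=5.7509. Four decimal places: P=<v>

First d^2_{-1,0}(β=1.3539), then the phase factors e^{-i(-1)α} and e^{-i(0)γ}:
Half-angle: c=0.779487, s=0.626419. N=√(1·6·2·2)=4.898979
The bounds max(0,m−m')=1 and min(l+m,l−m')=2 give 2 terms
  k=1: (−1)^0·4.8990/(2)·0.7795^3·0.6264^1 = +0.726719
  k=2: (−1)^1·4.8990/(2)·0.7795^1·0.6264^3 = -0.469330
d^2_{-1,0}(1.3539) = +0.726719 -0.469330 = +0.257389
|D^2_{-1,0}|² = |d^2_{-1,0}(β)|² = (+0.257389)² = 0.066249 (the z-rotation phases have unit modulus)

P=0.0662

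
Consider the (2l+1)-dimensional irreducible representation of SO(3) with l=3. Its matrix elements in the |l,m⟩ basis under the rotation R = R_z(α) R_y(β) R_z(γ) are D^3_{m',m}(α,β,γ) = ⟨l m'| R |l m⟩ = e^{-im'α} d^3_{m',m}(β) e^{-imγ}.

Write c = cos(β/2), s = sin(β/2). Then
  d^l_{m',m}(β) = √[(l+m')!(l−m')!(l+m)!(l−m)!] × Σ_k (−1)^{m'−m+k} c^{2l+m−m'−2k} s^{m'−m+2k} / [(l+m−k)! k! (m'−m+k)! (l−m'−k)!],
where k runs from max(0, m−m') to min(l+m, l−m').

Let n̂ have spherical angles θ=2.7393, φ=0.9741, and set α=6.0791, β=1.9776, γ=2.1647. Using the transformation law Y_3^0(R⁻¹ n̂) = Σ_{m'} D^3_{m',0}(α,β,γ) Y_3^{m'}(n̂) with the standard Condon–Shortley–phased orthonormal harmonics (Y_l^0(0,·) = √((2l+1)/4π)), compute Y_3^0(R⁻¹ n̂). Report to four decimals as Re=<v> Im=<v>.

Re=-0.3261 Im=0.0000

Need the full column D^3_{m',0} for m'=−3..3 at α=6.0791, β=1.9776, γ=2.1647.
cos(β/2)=0.549693, sin(β/2)=0.835367
d^3_{-3,0}: single k=3 term ⇒ +0.433019;  D = +0.354362-0.248862i
d^3_{-2,0}: k∈[2..3] ⇒ +0.348976 -0.805953 = -0.456977;  D = -0.419436+0.181388i
d^3_{-1,0}: k∈[1..3] ⇒ +0.145234 -1.006245 +0.774635 = -0.086376;  D = -0.084584+0.017506i
d^3_{0,0}: k∈[0..3] ⇒ +0.027588 -0.573425 +1.324316 -0.339832 = +0.438647;  D = +0.438647+0.000000i
d^3_{1,0}: k∈[0..2] ⇒ -0.145234 +1.006245 -0.774635 = +0.086376;  D = +0.084584+0.017506i
d^3_{2,0}: k∈[0..1] ⇒ +0.348976 -0.805953 = -0.456977;  D = -0.419436-0.181388i
d^3_{3,0}: single k=0 term ⇒ -0.433019;  D = -0.354362-0.248862i
Y_3^{m'}(θ=2.7393,φ=0.9741) and Σ D·Y over m':
  (+0.3544-0.2489i)·(-0.0244-0.0054i)  (-0.4194+0.1814i)·(+0.0531+0.1340i)  (-0.0846+0.0175i)·(+0.2299-0.3384i)  (+0.4386+0.0000i)·(-0.4236+0.0000i)  (+0.0846+0.0175i)·(-0.2299-0.3384i)  (-0.4194-0.1814i)·(+0.0531-0.1340i)  (-0.3544-0.2489i)·(+0.0244-0.0054i)
Y_3^0(R⁻¹ n̂) = -0.326056+0.000000i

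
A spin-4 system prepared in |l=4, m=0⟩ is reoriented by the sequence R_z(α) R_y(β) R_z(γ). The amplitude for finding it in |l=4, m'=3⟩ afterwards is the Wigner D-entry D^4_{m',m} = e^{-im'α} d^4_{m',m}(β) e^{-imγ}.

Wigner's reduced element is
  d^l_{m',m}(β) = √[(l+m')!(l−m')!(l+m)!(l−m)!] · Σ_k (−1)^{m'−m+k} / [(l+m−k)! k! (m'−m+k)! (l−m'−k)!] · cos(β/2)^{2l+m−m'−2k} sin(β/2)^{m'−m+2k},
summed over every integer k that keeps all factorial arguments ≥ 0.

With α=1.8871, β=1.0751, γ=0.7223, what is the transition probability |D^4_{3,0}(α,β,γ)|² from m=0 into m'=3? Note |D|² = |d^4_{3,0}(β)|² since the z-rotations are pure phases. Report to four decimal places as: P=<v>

P=0.2293

D^4_{3,0}(1.8871,1.0751,0.7223) = e^{-i·3·1.8871}·d^4_{3,0}(1.0751)·e^{-i·0·0.7223}. Compute d first:
c=cos(1.0751/2)=0.858966, s=sin(1.0751/2)=0.512033; N=√[5040·1·24·24]=1703.830978
Admissible k: 0..1 (factorial args all ≥0)
  k=0: (−1)^3·1703.8310/(144)·0.8590^5·0.5120^3 = -0.742741
  k=1: (−1)^4·1703.8310/(144)·0.8590^3·0.5120^5 = +0.263926
d^4_{3,0}(1.0751) = -0.742741 +0.263926 = -0.478815
|D^4_{3,0}|² = |d^4_{3,0}(β)|² = (-0.478815)² = 0.229264 (the z-rotation phases have unit modulus)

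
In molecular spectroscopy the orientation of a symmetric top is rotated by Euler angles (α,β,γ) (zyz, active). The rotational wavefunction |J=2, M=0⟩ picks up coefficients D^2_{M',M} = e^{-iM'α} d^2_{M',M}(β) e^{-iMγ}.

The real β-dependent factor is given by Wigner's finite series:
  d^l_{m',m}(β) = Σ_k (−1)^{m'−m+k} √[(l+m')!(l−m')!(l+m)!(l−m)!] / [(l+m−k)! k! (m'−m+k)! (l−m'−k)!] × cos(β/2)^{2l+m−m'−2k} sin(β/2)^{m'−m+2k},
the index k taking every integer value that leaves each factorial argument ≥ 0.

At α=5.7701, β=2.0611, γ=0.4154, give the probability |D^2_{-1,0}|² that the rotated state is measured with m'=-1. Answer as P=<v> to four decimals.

First d^2_{-1,0}(β=2.0611), then the phase factors e^{-i(-1)α} and e^{-i(0)γ}:
With c≡cos(β/2)=0.514347 and s≡sin(β/2)=0.857582, N=[1·6·2·2]^{1/2}=4.898979
k: max(0,(0)−(-1))=1 … min(2+(0),2−(-1))=2
  k=1: (−1)^0·4.8990/(2)·0.5143^3·0.8576^1 = +0.285838
  k=2: (−1)^1·4.8990/(2)·0.5143^1·0.8576^3 = -0.794619
d^2_{-1,0}(2.0611) = +0.285838 -0.794619 = -0.508781
|D^2_{-1,0}|² = |d^2_{-1,0}(β)|² = (-0.508781)² = 0.258858 (the z-rotation phases have unit modulus)

P=0.2589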